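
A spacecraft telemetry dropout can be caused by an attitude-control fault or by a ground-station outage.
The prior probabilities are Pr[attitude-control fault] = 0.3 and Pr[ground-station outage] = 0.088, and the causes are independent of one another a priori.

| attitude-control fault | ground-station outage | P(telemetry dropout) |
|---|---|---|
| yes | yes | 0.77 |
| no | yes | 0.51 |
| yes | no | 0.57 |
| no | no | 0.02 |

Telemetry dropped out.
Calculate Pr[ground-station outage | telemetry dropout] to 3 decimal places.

Enumerate the 4 (attitude-control fault, ground-station outage) configurations and weight by the priors:
  P(telemetry dropout) = 0.02*0.7*0.912 + 0.51*0.7*0.088 + 0.57*0.3*0.912 + 0.77*0.3*0.088
        = 0.012768 + 0.031416 + 0.155952 + 0.020328 = 0.220464
The terms with ground-station outage present sum to 0.051744, so
  P(ground-station outage | telemetry dropout) = 0.051744 / 0.220464 ≈ 0.235

Pr[ground-station outage | telemetry dropout] ≈ 0.235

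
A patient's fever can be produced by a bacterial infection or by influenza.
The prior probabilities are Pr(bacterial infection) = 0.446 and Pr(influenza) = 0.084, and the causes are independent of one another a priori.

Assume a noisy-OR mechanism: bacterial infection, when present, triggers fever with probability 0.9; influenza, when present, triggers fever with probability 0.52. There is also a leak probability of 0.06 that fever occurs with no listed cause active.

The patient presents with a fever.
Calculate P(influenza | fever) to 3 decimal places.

Under noisy-OR, P(fever | causes) = 1 − (1−0.06)·∏(1−qᵢ) over the active causes.
P(fever) = 0.06×0.554×0.916 + 0.5488×0.554×0.084 + 0.906×0.446×0.916 + 0.95488×0.446×0.084 = 0.030448 + 0.025539 + 0.370134 + 0.035774 = 0.461895
Restricting to configurations with influenza present: 0.025539 + 0.035774 = 0.061313.
P(influenza | fever) = 0.061313 / 0.461895 ≈ 0.133

P(influenza | fever) ≈ 0.133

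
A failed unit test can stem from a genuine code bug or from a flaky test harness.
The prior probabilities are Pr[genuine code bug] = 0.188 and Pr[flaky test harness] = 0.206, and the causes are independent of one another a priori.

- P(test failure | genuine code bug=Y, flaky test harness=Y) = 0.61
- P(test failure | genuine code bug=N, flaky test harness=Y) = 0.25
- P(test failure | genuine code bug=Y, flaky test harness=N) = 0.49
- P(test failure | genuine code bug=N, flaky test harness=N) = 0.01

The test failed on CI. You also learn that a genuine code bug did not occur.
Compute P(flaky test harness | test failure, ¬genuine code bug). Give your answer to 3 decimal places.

P(flaky test harness | test failure, ¬genuine code bug) ≈ 0.866

Weight on flaky test harness=true, given the evidence: 0.25*0.206 = 0.051500
Denominator P(test failure | ¬genuine code bug): 0.01*0.794 + 0.25*0.206 = 0.059440
P(flaky test harness | test failure, ¬genuine code bug) = 0.051500/0.059440 ≈ 0.866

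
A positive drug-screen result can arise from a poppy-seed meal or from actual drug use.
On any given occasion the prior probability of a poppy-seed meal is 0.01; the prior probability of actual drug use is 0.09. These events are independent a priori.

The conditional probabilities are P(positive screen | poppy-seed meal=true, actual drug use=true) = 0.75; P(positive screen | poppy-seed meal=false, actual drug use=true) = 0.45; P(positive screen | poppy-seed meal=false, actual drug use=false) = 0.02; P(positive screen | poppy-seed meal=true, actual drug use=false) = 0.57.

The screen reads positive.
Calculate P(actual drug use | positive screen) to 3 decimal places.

P(actual drug use | positive screen) ≈ 0.637

P(positive screen) = 0.02·0.99·0.91 + 0.45·0.99·0.09 + 0.57·0.01·0.91 + 0.75·0.01·0.09 = 0.018018 + 0.040095 + 0.005187 + 0.000675 = 0.063975
Of this, 0.040770 comes from 0.040095 + 0.000675 (the actual drug use=true cases).
P(actual drug use | positive screen) = 0.040770 / 0.063975 ≈ 0.637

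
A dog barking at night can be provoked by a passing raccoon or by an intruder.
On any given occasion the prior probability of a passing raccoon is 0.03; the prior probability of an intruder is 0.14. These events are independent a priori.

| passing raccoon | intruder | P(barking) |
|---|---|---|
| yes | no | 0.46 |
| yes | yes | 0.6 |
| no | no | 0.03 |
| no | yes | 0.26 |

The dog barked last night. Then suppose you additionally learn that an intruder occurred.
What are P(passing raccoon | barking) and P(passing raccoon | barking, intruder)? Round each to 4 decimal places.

For the numerator, keep only passing raccoon=true terms: 0.011868 + 0.002520 = 0.014388
Normalizer over all consistent configurations: 0.03×0.97×0.86 + 0.26×0.97×0.14 + 0.46×0.03×0.86 + 0.6×0.03×0.14 = 0.074722
P(passing raccoon | barking) = 0.014388/0.074722 ≈ 0.1926

Now also conditioning on intruder=true:
By total probability over both values of passing raccoon:
  P(barking | intruder) = 0.26×0.97 + 0.6×0.03
        = 0.252200 + 0.018000 = 0.270200
Configurations with passing raccoon contribute 0.018000, so
  P(passing raccoon | barking, intruder) = 0.018000 / 0.270200 ≈ 0.0666
This is intercausal reasoning (explaining away): once intruder accounts for the barking, passing raccoon becomes less likely.

P(passing raccoon | barking) ≈ 0.1926; P(passing raccoon | barking, intruder) ≈ 0.0666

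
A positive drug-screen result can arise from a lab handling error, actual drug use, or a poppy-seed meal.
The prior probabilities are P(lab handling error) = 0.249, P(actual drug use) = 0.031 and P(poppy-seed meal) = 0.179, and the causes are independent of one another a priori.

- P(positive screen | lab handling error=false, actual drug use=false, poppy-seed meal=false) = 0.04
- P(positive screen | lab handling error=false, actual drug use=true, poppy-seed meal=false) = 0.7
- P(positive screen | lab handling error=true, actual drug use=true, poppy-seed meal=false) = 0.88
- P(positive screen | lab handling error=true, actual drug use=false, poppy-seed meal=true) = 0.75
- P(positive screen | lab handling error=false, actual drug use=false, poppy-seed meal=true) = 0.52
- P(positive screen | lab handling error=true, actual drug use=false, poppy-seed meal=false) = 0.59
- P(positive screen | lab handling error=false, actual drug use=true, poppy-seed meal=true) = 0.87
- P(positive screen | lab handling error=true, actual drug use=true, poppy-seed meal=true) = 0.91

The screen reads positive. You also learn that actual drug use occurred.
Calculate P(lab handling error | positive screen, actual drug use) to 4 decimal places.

P(lab handling error | positive screen, actual drug use) ≈ 0.2867

Weight on lab handling error=true, given the evidence: 0.179898 + 0.040560 = 0.220458
Denominator P(positive screen | actual drug use): 0.7*0.751*0.821 + 0.87*0.751*0.179 + 0.88*0.249*0.821 + 0.91*0.249*0.179 = 0.769011
P(lab handling error | positive screen, actual drug use) = 0.220458/0.769011 ≈ 0.2867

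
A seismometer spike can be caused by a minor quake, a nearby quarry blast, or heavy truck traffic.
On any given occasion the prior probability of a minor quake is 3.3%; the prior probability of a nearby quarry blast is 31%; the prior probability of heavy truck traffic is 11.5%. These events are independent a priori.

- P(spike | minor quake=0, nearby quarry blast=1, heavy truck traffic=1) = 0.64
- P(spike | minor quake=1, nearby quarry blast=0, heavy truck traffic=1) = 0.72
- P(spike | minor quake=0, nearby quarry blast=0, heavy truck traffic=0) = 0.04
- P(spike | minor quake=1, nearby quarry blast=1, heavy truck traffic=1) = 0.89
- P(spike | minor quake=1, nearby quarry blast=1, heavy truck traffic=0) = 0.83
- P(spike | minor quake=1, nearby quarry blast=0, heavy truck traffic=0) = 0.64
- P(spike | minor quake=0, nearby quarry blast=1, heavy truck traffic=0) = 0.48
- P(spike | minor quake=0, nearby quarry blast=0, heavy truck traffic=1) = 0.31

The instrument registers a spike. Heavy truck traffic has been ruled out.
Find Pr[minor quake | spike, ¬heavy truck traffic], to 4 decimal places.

Pr[minor quake | spike, ¬heavy truck traffic] ≈ 0.1191

Numerator (weight on configurations with minor quake): 0.014573 + 0.008491 = 0.023064
Denominator P(spike | ¬heavy truck traffic): 0.04*0.967*0.69 + 0.48*0.967*0.31 + 0.64*0.033*0.69 + 0.83*0.033*0.31 = 0.193643
Posterior = 0.023064 / 0.193643 ≈ 0.1191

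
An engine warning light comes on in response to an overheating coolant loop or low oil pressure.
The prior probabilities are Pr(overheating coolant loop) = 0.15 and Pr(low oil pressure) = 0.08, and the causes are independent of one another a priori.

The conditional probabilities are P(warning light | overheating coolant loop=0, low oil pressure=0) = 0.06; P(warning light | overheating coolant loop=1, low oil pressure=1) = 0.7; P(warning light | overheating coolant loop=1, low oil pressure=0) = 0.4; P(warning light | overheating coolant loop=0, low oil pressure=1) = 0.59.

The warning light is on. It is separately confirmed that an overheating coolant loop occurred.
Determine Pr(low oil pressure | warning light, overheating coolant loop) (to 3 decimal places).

Weight on low oil pressure=true, given the evidence: 0.7*0.08 = 0.056000
The normalizing constant is 0.4*0.92 + 0.7*0.08 = 0.424000
Posterior = 0.056000 / 0.424000 ≈ 0.132

Pr(low oil pressure | warning light, overheating coolant loop) ≈ 0.132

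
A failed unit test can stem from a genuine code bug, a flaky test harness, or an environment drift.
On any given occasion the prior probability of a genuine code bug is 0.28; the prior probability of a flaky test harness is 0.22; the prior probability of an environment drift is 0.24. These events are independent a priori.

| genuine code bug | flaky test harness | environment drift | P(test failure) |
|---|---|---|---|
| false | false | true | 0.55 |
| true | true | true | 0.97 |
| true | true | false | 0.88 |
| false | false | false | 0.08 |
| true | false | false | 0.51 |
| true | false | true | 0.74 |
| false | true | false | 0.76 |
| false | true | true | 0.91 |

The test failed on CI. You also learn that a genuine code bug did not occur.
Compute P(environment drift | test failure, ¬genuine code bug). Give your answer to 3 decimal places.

P(environment drift | test failure, ¬genuine code bug) ≈ 0.464

By total probability over the 4 (flaky test harness, environment drift) configurations:
  P(test failure | ¬genuine code bug) = 0.08*0.78*0.76 + 0.55*0.78*0.24 + 0.76*0.22*0.76 + 0.91*0.22*0.24
        = 0.047424 + 0.102960 + 0.127072 + 0.048048 = 0.325504
The terms with environment drift present sum to 0.151008, so
  P(environment drift | test failure, ¬genuine code bug) = 0.151008 / 0.325504 ≈ 0.464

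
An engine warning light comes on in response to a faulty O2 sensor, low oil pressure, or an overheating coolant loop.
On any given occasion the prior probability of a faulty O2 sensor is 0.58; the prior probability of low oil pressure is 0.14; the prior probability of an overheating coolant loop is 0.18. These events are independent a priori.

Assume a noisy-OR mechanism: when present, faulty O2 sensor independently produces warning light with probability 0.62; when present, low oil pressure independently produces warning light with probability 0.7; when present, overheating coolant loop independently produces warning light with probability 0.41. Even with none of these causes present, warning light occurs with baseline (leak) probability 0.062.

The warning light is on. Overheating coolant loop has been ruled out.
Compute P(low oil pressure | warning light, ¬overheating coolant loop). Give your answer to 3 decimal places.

P(low oil pressure | warning light, ¬overheating coolant loop) ≈ 0.250

Under noisy-OR, P(warning light | causes) = 1 − (1−0.062)·∏(1−qᵢ) over the active causes.
By total probability over the 4 (faulty O2 sensor, low oil pressure) configurations:
  P(warning light | ¬overheating coolant loop) = 0.062*0.42*0.86 + 0.7186*0.42*0.14 + 0.64356*0.58*0.86 + 0.893068*0.58*0.14
        = 0.022394 + 0.042254 + 0.321008 + 0.072517 = 0.458173
The terms with low oil pressure present sum to 0.114771, so
  P(low oil pressure | warning light, ¬overheating coolant loop) = 0.114771 / 0.458173 ≈ 0.250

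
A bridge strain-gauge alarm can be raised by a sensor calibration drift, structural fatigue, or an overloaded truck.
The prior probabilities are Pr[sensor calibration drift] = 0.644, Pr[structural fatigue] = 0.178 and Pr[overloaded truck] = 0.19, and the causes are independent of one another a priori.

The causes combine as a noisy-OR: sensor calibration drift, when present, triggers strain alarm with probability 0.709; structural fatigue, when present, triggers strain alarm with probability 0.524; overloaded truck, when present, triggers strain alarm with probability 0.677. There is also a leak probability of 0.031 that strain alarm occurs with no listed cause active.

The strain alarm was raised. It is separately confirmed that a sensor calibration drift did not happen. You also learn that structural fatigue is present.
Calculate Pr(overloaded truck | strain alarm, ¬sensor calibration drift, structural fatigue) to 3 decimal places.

Under noisy-OR, P(strain alarm | causes) = 1 − (1−0.031)·∏(1−qᵢ) over the active causes.
Weight on overloaded truck=true, given the evidence: 0.851018·0.19 = 0.161693
Normalizer over all consistent configurations: 0.538756·0.81 + 0.851018·0.19 = 0.598085
Posterior = 0.161693 / 0.598085 ≈ 0.270

Pr(overloaded truck | strain alarm, ¬sensor calibration drift, structural fatigue) ≈ 0.270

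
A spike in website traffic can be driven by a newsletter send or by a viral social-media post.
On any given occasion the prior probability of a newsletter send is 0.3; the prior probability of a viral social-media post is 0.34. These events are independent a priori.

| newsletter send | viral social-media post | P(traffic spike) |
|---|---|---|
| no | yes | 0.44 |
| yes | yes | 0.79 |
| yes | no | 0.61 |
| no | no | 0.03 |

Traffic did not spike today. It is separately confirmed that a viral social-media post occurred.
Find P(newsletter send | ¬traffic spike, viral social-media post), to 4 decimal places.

P(newsletter send | ¬traffic spike, viral social-media post) ≈ 0.1385

P(¬traffic spike | viral social-media post) = 0.56×0.7 + 0.21×0.3 = 0.392000 + 0.063000 = 0.455000
The newsletter send-present share is 0.21×0.3 = 0.063000.
P(newsletter send | ¬traffic spike, viral social-media post) = 0.063000 / 0.455000 ≈ 0.1385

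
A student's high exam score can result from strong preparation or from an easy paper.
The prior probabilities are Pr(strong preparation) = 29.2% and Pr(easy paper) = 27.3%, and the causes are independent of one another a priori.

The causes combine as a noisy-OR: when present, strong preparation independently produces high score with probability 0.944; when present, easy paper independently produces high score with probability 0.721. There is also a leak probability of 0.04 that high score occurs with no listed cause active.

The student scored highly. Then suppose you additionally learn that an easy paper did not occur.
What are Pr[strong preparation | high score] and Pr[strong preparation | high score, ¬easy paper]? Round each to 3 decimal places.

Pr[strong preparation | high score] ≈ 0.633; Pr[strong preparation | high score, ¬easy paper] ≈ 0.907

Under noisy-OR, P(high score | causes) = 1 − (1−0.04)·∏(1−qᵢ) over the active causes.
Numerator (weight on configurations with strong preparation): 0.200872 + 0.078520 = 0.279392
The normalizing constant is 0.04×0.708×0.727 + 0.73216×0.708×0.273 + 0.94624×0.292×0.727 + 0.985001×0.292×0.273 = 0.441496
Posterior = 0.279392 / 0.441496 ≈ 0.633

With the extra evidence:
Sum P(high score|·) weighted by the priors over both values of strong preparation:
  P(high score | ¬easy paper) = 0.04×0.708 + 0.94624×0.292
        = 0.028320 + 0.276302 = 0.304622
Keeping only the strong preparation-present terms gives 0.276302, so
  P(strong preparation | high score, ¬easy paper) = 0.276302 / 0.304622 ≈ 0.907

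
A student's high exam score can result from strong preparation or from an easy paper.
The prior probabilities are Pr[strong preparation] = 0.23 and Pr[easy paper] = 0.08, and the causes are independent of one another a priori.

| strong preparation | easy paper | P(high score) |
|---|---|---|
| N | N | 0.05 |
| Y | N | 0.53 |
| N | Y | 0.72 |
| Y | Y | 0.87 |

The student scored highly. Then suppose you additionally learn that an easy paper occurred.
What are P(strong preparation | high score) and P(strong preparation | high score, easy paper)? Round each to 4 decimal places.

P(high score) = 0.05*0.77*0.92 + 0.72*0.77*0.08 + 0.53*0.23*0.92 + 0.87*0.23*0.08 = 0.035420 + 0.044352 + 0.112148 + 0.016008 = 0.207928
The strong preparation-present share is 0.112148 + 0.016008 = 0.128156.
Hence the posterior is 0.128156/0.207928 ≈ 0.6163.

Now also conditioning on easy paper=true:
Weight on strong preparation=true, given the evidence: 0.87·0.23 = 0.200100
Normalizer over all consistent configurations: 0.72·0.77 + 0.87·0.23 = 0.754500
P(strong preparation | high score, easy paper) = 0.200100/0.754500 ≈ 0.2652

P(strong preparation | high score) ≈ 0.6163; P(strong preparation | high score, easy paper) ≈ 0.2652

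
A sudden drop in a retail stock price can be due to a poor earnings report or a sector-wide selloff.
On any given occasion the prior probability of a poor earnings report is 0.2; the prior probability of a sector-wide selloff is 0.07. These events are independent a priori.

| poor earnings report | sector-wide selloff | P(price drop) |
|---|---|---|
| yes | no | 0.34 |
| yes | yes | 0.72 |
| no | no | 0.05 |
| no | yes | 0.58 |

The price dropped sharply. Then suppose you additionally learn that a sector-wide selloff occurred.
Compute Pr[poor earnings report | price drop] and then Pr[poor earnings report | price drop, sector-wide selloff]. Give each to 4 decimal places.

Pr[poor earnings report | price drop] ≈ 0.5127; Pr[poor earnings report | price drop, sector-wide selloff] ≈ 0.2368

Weight on poor earnings report=true, given the evidence: 0.063240 + 0.010080 = 0.073320
Denominator P(price drop): 0.05*0.8*0.93 + 0.58*0.8*0.07 + 0.34*0.2*0.93 + 0.72*0.2*0.07 = 0.143000
Posterior = 0.073320 / 0.143000 ≈ 0.5127

Now condition on the additional information:
P(price drop | sector-wide selloff) = 0.58×0.8 + 0.72×0.2 = 0.464000 + 0.144000 = 0.608000
The poor earnings report-present share is 0.72×0.2 = 0.144000.
So P(poor earnings report | price drop, sector-wide selloff) = 0.144000/0.608000 ≈ 0.2368.
This is intercausal reasoning (explaining away): once sector-wide selloff accounts for the price drop, poor earnings report becomes less likely.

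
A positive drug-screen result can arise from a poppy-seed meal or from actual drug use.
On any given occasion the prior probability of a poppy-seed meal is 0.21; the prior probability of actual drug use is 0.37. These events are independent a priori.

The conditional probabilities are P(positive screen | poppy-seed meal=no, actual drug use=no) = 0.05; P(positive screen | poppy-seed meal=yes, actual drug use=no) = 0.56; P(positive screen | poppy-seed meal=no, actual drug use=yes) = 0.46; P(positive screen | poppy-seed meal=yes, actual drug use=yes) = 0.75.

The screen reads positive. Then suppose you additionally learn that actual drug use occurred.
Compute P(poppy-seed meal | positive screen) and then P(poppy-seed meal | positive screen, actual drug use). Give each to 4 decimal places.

P(positive screen) = 0.05×0.79×0.63 + 0.46×0.79×0.37 + 0.56×0.21×0.63 + 0.75×0.21×0.37 = 0.024885 + 0.134458 + 0.074088 + 0.058275 = 0.291706
Of this, 0.132363 comes from 0.074088 + 0.058275 (the poppy-seed meal=true cases).
Hence the posterior is 0.132363/0.291706 ≈ 0.4538.

With the extra evidence:
P(positive screen | actual drug use) = 0.46×0.79 + 0.75×0.21 = 0.363400 + 0.157500 = 0.520900
Of this, 0.157500 comes from 0.75×0.21 (the poppy-seed meal=true cases).
So P(poppy-seed meal | positive screen, actual drug use) = 0.157500/0.520900 ≈ 0.3024.
Conditioning on actual drug use lowers the posterior on poppy-seed meal: the classic explaining-away effect in a common-effect structure.

P(poppy-seed meal | positive screen) ≈ 0.4538; P(poppy-seed meal | positive screen, actual drug use) ≈ 0.3024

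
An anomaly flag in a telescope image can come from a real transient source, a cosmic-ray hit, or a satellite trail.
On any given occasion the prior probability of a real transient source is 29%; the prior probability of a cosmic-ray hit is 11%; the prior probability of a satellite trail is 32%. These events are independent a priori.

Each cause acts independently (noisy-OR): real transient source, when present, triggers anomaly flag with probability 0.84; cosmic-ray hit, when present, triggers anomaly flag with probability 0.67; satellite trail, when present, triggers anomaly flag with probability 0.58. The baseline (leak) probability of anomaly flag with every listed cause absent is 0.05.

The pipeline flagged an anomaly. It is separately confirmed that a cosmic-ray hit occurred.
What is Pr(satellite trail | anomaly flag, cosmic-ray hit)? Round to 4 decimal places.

Under noisy-OR, P(anomaly flag | causes) = 1 − (1−0.05)·∏(1−qᵢ) over the active causes.
Numerator (weight on configurations with satellite trail): 0.197285 + 0.090845 = 0.288130
Normalizer over all consistent configurations: 0.6865×0.71×0.68 + 0.86833×0.71×0.32 + 0.94984×0.29×0.68 + 0.978933×0.29×0.32 = 0.806880
P(satellite trail | anomaly flag, cosmic-ray hit) = 0.288130/0.806880 ≈ 0.3571

Pr(satellite trail | anomaly flag, cosmic-ray hit) ≈ 0.3571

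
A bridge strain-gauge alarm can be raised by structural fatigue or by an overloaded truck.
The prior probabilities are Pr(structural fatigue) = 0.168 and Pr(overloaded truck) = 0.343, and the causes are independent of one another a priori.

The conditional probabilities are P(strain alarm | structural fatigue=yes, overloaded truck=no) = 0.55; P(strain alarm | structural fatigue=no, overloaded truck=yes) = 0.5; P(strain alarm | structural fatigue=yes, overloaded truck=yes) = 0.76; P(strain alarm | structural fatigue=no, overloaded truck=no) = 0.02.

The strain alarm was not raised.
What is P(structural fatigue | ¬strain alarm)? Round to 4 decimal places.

Numerator (weight on configurations with structural fatigue): 0.049669 + 0.013830 = 0.063499
The normalizing constant is 0.98·0.832·0.657 + 0.5·0.832·0.343 + 0.45·0.168·0.657 + 0.24·0.168·0.343 = 0.741879
P(structural fatigue | ¬strain alarm) = 0.063499/0.741879 ≈ 0.0856

P(structural fatigue | ¬strain alarm) ≈ 0.0856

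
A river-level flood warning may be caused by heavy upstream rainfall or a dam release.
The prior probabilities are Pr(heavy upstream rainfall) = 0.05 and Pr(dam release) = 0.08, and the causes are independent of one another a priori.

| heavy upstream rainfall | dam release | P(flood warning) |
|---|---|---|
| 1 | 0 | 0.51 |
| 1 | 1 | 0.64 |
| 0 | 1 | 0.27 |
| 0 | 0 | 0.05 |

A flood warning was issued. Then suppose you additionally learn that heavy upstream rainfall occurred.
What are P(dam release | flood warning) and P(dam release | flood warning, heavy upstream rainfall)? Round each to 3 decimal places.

P(flood warning) = 0.05*0.95*0.92 + 0.27*0.95*0.08 + 0.51*0.05*0.92 + 0.64*0.05*0.08 = 0.043700 + 0.020520 + 0.023460 + 0.002560 = 0.090240
Restricting to configurations with dam release present: 0.020520 + 0.002560 = 0.023080.
Hence the posterior is 0.023080/0.090240 ≈ 0.256.

Now also conditioning on heavy upstream rainfall=true:
P(flood warning | heavy upstream rainfall) = 0.51·0.92 + 0.64·0.08 = 0.469200 + 0.051200 = 0.520400
Restricting to configurations with dam release present: 0.64·0.08 = 0.051200.
So P(dam release | flood warning, heavy upstream rainfall) = 0.051200/0.520400 ≈ 0.098.

P(dam release | flood warning) ≈ 0.256; P(dam release | flood warning, heavy upstream rainfall) ≈ 0.098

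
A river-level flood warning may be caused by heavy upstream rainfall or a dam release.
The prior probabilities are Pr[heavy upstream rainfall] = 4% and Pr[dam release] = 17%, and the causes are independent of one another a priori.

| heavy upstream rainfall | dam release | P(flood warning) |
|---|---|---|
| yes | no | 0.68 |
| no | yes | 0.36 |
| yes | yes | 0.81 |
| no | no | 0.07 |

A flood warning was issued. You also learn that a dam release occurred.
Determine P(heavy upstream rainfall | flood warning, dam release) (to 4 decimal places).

Numerator (weight on configurations with heavy upstream rainfall): 0.81*0.04 = 0.032400
The normalizing constant is 0.36*0.96 + 0.81*0.04 = 0.378000
P(heavy upstream rainfall | flood warning, dam release) = 0.032400/0.378000 ≈ 0.0857

P(heavy upstream rainfall | flood warning, dam release) ≈ 0.0857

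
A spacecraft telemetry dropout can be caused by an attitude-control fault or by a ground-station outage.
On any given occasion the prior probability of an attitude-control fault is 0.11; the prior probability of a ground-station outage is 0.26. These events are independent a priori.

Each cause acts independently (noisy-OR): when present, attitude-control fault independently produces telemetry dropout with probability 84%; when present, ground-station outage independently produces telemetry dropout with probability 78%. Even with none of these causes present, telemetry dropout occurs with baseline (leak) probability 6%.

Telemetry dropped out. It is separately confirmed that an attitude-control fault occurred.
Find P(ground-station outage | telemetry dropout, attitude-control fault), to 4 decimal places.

P(ground-station outage | telemetry dropout, attitude-control fault) ≈ 0.2856

Under noisy-OR, P(telemetry dropout | causes) = 1 − (1−0.06)·∏(1−qᵢ) over the active causes.
For the numerator, keep only ground-station outage=true terms: 0.966912*0.26 = 0.251397
The normalizing constant is 0.8496*0.74 + 0.966912*0.26 = 0.880101
P(ground-station outage | telemetry dropout, attitude-control fault) = 0.251397/0.880101 ≈ 0.2856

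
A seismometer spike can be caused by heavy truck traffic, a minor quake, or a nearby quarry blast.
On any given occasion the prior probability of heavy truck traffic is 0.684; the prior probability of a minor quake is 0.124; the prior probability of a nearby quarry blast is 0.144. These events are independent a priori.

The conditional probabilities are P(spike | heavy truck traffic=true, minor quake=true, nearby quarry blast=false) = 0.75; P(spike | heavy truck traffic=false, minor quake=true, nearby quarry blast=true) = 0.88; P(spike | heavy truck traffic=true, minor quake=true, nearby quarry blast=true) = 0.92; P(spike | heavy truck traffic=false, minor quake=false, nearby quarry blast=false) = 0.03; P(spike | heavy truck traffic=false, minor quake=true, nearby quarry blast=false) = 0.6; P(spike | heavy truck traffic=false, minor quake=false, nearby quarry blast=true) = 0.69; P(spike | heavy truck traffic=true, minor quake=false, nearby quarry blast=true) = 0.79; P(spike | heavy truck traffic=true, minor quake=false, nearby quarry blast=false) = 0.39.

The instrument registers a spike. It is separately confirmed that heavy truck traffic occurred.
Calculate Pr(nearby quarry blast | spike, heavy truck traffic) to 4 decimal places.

By total probability over the 4 (minor quake, nearby quarry blast) configurations:
  P(spike | heavy truck traffic) = 0.39*0.876*0.856 + 0.79*0.876*0.144 + 0.75*0.124*0.856 + 0.92*0.124*0.144
        = 0.292444 + 0.099654 + 0.079608 + 0.016428 = 0.488134
Configurations with nearby quarry blast contribute 0.116082, so
  P(nearby quarry blast | spike, heavy truck traffic) = 0.116082 / 0.488134 ≈ 0.2378

Pr(nearby quarry blast | spike, heavy truck traffic) ≈ 0.2378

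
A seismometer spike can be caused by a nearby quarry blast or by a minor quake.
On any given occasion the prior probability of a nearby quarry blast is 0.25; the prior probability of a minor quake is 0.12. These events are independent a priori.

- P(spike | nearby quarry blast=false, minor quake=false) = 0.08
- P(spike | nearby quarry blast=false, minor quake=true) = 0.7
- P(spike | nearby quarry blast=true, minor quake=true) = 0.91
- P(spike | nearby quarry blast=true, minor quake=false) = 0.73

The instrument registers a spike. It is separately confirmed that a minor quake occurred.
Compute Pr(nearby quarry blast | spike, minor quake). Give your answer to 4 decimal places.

P(spike | minor quake) = 0.7×0.75 + 0.91×0.25 = 0.525000 + 0.227500 = 0.752500
Restricting to configurations with nearby quarry blast present: 0.91×0.25 = 0.227500.
P(nearby quarry blast | spike, minor quake) = 0.227500 / 0.752500 ≈ 0.3023

Pr(nearby quarry blast | spike, minor quake) ≈ 0.3023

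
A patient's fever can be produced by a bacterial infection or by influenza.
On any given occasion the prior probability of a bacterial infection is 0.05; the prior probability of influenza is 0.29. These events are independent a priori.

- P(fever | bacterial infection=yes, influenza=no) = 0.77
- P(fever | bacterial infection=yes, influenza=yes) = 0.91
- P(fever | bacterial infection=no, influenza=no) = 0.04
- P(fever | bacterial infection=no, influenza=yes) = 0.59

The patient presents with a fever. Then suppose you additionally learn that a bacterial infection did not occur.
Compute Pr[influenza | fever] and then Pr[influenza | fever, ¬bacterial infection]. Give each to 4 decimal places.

Sum P(fever|·) weighted by the priors over the 4 (bacterial infection, influenza) configurations:
  P(fever) = 0.04×0.95×0.71 + 0.59×0.95×0.29 + 0.77×0.05×0.71 + 0.91×0.05×0.29
        = 0.026980 + 0.162545 + 0.027335 + 0.013195 = 0.230055
The terms with influenza present sum to 0.175740, so
  P(influenza | fever) = 0.175740 / 0.230055 ≈ 0.7639

Now condition on the additional information:
P(fever | ¬bacterial infection) = 0.04·0.71 + 0.59·0.29 = 0.028400 + 0.171100 = 0.199500
Restricting to configurations with influenza present: 0.59·0.29 = 0.171100.
P(influenza | fever, ¬bacterial infection) = 0.171100 / 0.199500 ≈ 0.8576
With bacterial infection excluded, influenza must carry more of the explanatory weight for the fever.

Pr[influenza | fever] ≈ 0.7639; Pr[influenza | fever, ¬bacterial infection] ≈ 0.8576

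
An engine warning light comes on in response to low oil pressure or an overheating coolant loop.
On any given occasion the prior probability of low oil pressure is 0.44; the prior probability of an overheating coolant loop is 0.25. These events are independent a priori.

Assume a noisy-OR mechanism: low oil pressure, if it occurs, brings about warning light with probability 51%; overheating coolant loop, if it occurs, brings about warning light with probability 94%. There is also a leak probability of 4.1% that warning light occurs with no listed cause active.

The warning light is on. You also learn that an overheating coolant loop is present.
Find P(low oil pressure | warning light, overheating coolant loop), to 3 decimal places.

Under noisy-OR, P(warning light | causes) = 1 − (1−0.041)·∏(1−qᵢ) over the active causes.
Weight on low oil pressure=true, given the evidence: 0.971805×0.44 = 0.427594
The normalizing constant is 0.94246×0.56 + 0.971805×0.44 = 0.955372
Posterior = 0.427594 / 0.955372 ≈ 0.448

P(low oil pressure | warning light, overheating coolant loop) ≈ 0.448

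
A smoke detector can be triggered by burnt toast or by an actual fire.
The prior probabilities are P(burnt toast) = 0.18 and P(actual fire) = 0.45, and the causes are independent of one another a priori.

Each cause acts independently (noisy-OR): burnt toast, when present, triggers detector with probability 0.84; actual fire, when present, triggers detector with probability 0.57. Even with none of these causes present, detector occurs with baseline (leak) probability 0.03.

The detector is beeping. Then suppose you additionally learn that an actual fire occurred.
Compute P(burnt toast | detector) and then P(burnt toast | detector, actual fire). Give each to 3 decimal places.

P(burnt toast | detector) ≈ 0.411; P(burnt toast | detector, actual fire) ≈ 0.260

Under noisy-OR, P(detector | causes) = 1 − (1−0.03)·∏(1−qᵢ) over the active causes.
P(detector) = 0.03·0.82·0.55 + 0.5829·0.82·0.45 + 0.8448·0.18·0.55 + 0.933264·0.18·0.45 = 0.013530 + 0.215090 + 0.083635 + 0.075594 = 0.387849
Of this, 0.159229 comes from 0.083635 + 0.075594 (the burnt toast=true cases).
So P(burnt toast | detector) = 0.159229/0.387849 ≈ 0.411.

Now condition on the additional information:
Enumerate both values of burnt toast and weight by the priors:
  P(detector | actual fire) = 0.5829×0.82 + 0.933264×0.18
        = 0.477978 + 0.167988 = 0.645966
Configurations with burnt toast contribute 0.167988, so
  P(burnt toast | detector, actual fire) = 0.167988 / 0.645966 ≈ 0.260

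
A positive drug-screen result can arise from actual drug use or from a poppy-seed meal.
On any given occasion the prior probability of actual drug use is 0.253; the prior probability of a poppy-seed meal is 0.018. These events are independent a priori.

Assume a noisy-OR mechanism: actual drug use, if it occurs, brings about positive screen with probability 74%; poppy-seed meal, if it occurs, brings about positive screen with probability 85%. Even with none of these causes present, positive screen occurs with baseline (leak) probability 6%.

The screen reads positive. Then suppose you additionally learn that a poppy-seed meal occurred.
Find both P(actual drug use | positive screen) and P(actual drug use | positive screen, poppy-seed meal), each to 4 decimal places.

P(actual drug use | positive screen) ≈ 0.7757; P(actual drug use | positive screen, poppy-seed meal) ≈ 0.2753

Under noisy-OR, P(positive screen | causes) = 1 − (1−0.06)·∏(1−qᵢ) over the active causes.
Enumerate the 4 (actual drug use, poppy-seed meal) configurations and weight by the priors:
  P(positive screen) = 0.06×0.747×0.982 + 0.859×0.747×0.018 + 0.7556×0.253×0.982 + 0.96334×0.253×0.018
        = 0.044013 + 0.011550 + 0.187726 + 0.004387 = 0.247676
The terms with actual drug use present sum to 0.192113, so
  P(actual drug use | positive screen) = 0.192113 / 0.247676 ≈ 0.7757

With the extra evidence:
P(positive screen | poppy-seed meal) = 0.859*0.747 + 0.96334*0.253 = 0.641673 + 0.243725 = 0.885398
Of this, 0.243725 comes from 0.96334*0.253 (the actual drug use=true cases).
P(actual drug use | positive screen, poppy-seed meal) = 0.243725 / 0.885398 ≈ 0.2753
— poppy-seed meal explains away the evidence for actual drug use.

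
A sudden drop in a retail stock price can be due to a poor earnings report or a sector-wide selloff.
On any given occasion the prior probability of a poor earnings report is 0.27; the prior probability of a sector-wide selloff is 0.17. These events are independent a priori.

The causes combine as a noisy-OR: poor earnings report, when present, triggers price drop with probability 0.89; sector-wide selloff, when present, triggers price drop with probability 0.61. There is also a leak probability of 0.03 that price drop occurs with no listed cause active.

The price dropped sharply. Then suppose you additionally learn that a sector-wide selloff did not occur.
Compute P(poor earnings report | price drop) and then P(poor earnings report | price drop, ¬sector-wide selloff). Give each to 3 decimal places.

P(poor earnings report | price drop) ≈ 0.719; P(poor earnings report | price drop, ¬sector-wide selloff) ≈ 0.917

Under noisy-OR, P(price drop | causes) = 1 − (1−0.03)·∏(1−qᵢ) over the active causes.
Weight on poor earnings report=true, given the evidence: 0.200189 + 0.043990 = 0.244179
The normalizing constant is 0.03·0.73·0.83 + 0.6217·0.73·0.17 + 0.8933·0.27·0.83 + 0.958387·0.27·0.17 = 0.339509
P(poor earnings report | price drop) = 0.244179/0.339509 ≈ 0.719

Now condition on the additional information:
Sum P(price drop|·) weighted by the priors over both values of poor earnings report:
  P(price drop | ¬sector-wide selloff) = 0.03×0.73 + 0.8933×0.27
        = 0.021900 + 0.241191 = 0.263091
Keeping only the poor earnings report-present terms gives 0.241191, so
  P(poor earnings report | price drop, ¬sector-wide selloff) = 0.241191 / 0.263091 ≈ 0.917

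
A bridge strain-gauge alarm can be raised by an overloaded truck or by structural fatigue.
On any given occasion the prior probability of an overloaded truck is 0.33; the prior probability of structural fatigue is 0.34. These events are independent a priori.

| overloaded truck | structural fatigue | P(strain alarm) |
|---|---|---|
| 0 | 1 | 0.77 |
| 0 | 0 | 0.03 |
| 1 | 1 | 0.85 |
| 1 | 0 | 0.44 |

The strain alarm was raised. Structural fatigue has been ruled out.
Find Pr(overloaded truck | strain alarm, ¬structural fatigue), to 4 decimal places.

Pr(overloaded truck | strain alarm, ¬structural fatigue) ≈ 0.8784

Sum P(strain alarm|·) weighted by the priors over both values of overloaded truck:
  P(strain alarm | ¬structural fatigue) = 0.03·0.67 + 0.44·0.33
        = 0.020100 + 0.145200 = 0.165300
Keeping only the overloaded truck-present terms gives 0.145200, so
  P(overloaded truck | strain alarm, ¬structural fatigue) = 0.145200 / 0.165300 ≈ 0.8784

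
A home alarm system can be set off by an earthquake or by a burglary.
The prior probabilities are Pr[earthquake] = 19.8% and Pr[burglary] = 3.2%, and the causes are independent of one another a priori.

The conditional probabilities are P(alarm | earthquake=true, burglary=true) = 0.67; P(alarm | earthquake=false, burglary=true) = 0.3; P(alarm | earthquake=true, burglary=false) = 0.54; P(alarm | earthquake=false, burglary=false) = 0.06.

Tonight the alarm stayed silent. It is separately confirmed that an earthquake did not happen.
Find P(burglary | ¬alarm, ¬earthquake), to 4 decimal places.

Enumerate both values of burglary and weight by the priors:
  P(¬alarm | ¬earthquake) = 0.94×0.968 + 0.7×0.032
        = 0.909920 + 0.022400 = 0.932320
Configurations with burglary contribute 0.022400, so
  P(burglary | ¬alarm, ¬earthquake) = 0.022400 / 0.932320 ≈ 0.0240

P(burglary | ¬alarm, ¬earthquake) ≈ 0.0240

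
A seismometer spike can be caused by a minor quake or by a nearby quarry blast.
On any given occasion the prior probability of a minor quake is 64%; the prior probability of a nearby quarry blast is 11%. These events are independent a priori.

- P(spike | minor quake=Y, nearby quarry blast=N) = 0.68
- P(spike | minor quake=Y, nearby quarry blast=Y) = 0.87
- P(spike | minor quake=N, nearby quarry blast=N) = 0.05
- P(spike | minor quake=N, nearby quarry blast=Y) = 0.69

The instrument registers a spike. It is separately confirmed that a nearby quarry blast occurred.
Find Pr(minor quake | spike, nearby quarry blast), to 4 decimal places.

Pr(minor quake | spike, nearby quarry blast) ≈ 0.6915

P(spike | nearby quarry blast) = 0.69·0.36 + 0.87·0.64 = 0.248400 + 0.556800 = 0.805200
The minor quake-present share is 0.87·0.64 = 0.556800.
So P(minor quake | spike, nearby quarry blast) = 0.556800/0.805200 ≈ 0.6915.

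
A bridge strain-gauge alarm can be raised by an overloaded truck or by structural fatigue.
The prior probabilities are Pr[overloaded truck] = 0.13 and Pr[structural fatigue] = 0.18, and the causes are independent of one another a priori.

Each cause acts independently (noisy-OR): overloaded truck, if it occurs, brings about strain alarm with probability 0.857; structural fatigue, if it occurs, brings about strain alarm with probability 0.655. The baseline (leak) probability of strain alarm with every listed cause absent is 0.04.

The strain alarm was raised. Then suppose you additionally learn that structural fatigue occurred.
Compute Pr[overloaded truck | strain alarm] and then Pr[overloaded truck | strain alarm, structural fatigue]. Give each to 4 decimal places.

Pr[overloaded truck | strain alarm] ≈ 0.4616; Pr[overloaded truck | strain alarm, structural fatigue] ≈ 0.1755

Under noisy-OR, P(strain alarm | causes) = 1 − (1−0.04)·∏(1−qᵢ) over the active causes.
Numerator (weight on configurations with overloaded truck): 0.091966 + 0.022292 = 0.114258
Denominator P(strain alarm): 0.04×0.87×0.82 + 0.6688×0.87×0.18 + 0.86272×0.13×0.82 + 0.952638×0.13×0.18 = 0.247528
P(overloaded truck | strain alarm) = 0.114258/0.247528 ≈ 0.4616

Now condition on the additional information:
Numerator (weight on configurations with overloaded truck): 0.952638·0.13 = 0.123843
Denominator P(strain alarm | structural fatigue): 0.6688·0.87 + 0.952638·0.13 = 0.705699
Posterior = 0.123843 / 0.705699 ≈ 0.1755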